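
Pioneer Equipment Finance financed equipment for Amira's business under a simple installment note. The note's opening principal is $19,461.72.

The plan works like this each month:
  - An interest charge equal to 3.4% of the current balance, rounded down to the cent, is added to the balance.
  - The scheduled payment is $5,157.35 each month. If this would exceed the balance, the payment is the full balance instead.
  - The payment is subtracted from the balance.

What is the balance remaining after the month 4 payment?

Month 1: opening $19,461.72; interest $661.69 → $20,123.41; payment $5,157.35; balance $14,966.06
Month 2: opening $14,966.06; interest $508.84 → $15,474.90; payment $5,157.35; balance $10,317.55
Month 3: opening $10,317.55; interest $350.79 → $10,668.34; payment $5,157.35; balance $5,510.99
Month 4: opening $5,510.99; interest $187.37 → $5,698.36; payment $5,157.35; balance $541.01

$541.01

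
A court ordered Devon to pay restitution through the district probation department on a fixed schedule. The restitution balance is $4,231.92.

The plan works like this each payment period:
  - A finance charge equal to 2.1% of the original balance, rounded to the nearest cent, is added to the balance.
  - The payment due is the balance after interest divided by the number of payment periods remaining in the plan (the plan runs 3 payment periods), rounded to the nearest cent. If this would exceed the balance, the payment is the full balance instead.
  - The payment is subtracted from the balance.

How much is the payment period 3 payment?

$1,573.57

Payment period 1: opening $4,231.92; interest $88.87 → $4,320.79; payment $1,440.26; balance $2,880.53
Payment period 2: opening $2,880.53; interest $88.87 → $2,969.40; payment $1,484.70; balance $1,484.70
Payment period 3: opening $1,484.70; interest $88.87 → $1,573.57; payment $1,573.57; balance $0.00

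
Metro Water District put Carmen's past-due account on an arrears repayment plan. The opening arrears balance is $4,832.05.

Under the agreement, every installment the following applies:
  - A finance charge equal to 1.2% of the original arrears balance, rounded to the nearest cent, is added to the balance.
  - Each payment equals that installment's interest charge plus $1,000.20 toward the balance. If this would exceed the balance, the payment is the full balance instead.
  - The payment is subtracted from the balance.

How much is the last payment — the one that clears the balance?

$889.23

Installment 1: opening $4,832.05; interest $57.98 → $4,890.03; payment $1,058.18; balance $3,831.85
Installment 2: opening $3,831.85; interest $57.98 → $3,889.83; payment $1,058.18; balance $2,831.65
Installment 3: opening $2,831.65; interest $57.98 → $2,889.63; payment $1,058.18; balance $1,831.45
Installment 4: opening $1,831.45; interest $57.98 → $1,889.43; payment $1,058.18; balance $831.25
Installment 5: opening $831.25; interest $57.98 → $889.23; payment $889.23; balance $0.00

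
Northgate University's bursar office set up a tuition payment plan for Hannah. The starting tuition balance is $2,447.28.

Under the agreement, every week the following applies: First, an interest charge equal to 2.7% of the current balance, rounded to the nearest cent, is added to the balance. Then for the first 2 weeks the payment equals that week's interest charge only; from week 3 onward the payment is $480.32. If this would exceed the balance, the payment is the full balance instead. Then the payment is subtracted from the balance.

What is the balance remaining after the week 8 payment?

$0.00

# | Opening | Interest | Payment | End bal
1 | $2,447.28 | $66.08 | $66.08 | $2,447.28
2 | $2,447.28 | $66.08 | $66.08 | $2,447.28
3 | $2,447.28 | $66.08 | $480.32 | $2,033.04
4 | $2,033.04 | $54.89 | $480.32 | $1,607.61
5 | $1,607.61 | $43.41 | $480.32 | $1,170.70
6 | $1,170.70 | $31.61 | $480.32 | $721.99
7 | $721.99 | $19.49 | $480.32 | $261.16
8 | $261.16 | $7.05 | $268.21 | $0.00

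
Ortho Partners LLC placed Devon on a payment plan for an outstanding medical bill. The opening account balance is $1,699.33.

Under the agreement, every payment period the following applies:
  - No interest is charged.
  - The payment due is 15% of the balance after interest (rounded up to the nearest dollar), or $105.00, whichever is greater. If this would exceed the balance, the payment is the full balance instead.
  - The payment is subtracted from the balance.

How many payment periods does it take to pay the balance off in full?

13

Payment period 1: $1,699.33 − $255.00 → $1,444.33
Payment period 2: $1,444.33 − $217.00 → $1,227.33
Payment period 3: $1,227.33 − $185.00 → $1,042.33
Payment period 4: $1,042.33 − $157.00 → $885.33
Payment period 5: $885.33 − $133.00 → $752.33
Payment period 6: $752.33 − $113.00 → $639.33
Payment period 7: $639.33 − $105.00 → $534.33
Payment period 8: $534.33 − $105.00 → $429.33
Payment period 9: $429.33 − $105.00 → $324.33
Payment period 10: $324.33 − $105.00 → $219.33
Payment period 11: $219.33 − $105.00 → $114.33
Payment period 12: $114.33 − $105.00 → $9.33
Payment period 13: $9.33 − $9.33 → $0.00
Balance reaches $0.00 in payment period 13.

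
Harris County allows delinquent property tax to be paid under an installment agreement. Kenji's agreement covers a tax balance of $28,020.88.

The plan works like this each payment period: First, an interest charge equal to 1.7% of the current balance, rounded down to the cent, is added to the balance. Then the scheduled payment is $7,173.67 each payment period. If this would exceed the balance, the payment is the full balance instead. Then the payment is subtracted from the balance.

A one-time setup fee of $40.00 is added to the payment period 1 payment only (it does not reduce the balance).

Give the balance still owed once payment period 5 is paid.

$0.00

# | Opening | Interest | Payment | Fee | End bal
1 | $28,020.88 | $476.35 | $7,173.67 | $40.00 | $21,323.56
2 | $21,323.56 | $362.50 | $7,173.67 | — | $14,512.39
3 | $14,512.39 | $246.71 | $7,173.67 | — | $7,585.43
4 | $7,585.43 | $128.95 | $7,173.67 | — | $540.71
5 | $540.71 | $9.19 | $549.90 | — | $0.00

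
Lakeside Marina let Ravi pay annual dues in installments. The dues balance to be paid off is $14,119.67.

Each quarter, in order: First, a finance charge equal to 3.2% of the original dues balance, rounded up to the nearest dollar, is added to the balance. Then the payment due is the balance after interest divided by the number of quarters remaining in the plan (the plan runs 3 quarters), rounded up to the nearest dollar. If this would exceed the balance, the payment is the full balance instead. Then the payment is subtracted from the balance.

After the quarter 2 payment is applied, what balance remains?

$5,082.67

# | Opening | Interest | Payment | End bal
1 | $14,119.67 | $452.00 | $4,858.00 | $9,713.67
2 | $9,713.67 | $452.00 | $5,083.00 | $5,082.67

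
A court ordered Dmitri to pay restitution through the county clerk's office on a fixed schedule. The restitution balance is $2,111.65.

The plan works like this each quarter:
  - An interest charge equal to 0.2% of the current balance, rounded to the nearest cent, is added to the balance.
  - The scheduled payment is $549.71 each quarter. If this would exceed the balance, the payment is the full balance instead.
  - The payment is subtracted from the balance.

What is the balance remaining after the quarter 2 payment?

# | Opening | Interest | Payment | End bal
1 | $2,111.65 | $4.22 | $549.71 | $1,566.16
2 | $1,566.16 | $3.13 | $549.71 | $1,019.58

$1,019.58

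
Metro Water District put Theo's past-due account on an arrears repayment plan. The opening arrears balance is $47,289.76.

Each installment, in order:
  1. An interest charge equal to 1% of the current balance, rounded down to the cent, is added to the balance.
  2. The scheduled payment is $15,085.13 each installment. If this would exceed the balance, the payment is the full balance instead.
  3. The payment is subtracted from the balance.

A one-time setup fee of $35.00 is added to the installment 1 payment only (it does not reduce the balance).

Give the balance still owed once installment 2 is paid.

# | Opening | Interest | Payment | Fee | End bal
1 | $47,289.76 | $472.89 | $15,085.13 | $35.00 | $32,677.52
2 | $32,677.52 | $326.77 | $15,085.13 | — | $17,919.16

$17,919.16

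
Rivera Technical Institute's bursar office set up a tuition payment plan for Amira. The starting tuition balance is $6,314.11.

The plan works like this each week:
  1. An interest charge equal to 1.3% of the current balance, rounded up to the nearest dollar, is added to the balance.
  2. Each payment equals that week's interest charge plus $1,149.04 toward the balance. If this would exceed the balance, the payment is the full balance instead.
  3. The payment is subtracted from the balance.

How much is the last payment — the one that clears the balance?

$576.91

Week 1: $6,314.11 +$83.00 interest = $6,397.11; pay $1,232.04 → $5,165.07
Week 2: $5,165.07 +$68.00 interest = $5,233.07; pay $1,217.04 → $4,016.03
Week 3: $4,016.03 +$53.00 interest = $4,069.03; pay $1,202.04 → $2,866.99
Week 4: $2,866.99 +$38.00 interest = $2,904.99; pay $1,187.04 → $1,717.95
Week 5: $1,717.95 +$23.00 interest = $1,740.95; pay $1,172.04 → $568.91
Week 6: $568.91 +$8.00 interest = $576.91; pay $576.91 → $0.00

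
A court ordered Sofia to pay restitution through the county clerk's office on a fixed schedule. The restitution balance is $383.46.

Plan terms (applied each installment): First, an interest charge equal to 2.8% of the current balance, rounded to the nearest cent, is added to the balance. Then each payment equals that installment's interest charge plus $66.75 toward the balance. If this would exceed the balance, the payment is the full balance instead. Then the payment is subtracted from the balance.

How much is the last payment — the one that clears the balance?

# | Opening | Interest | Payment | End bal
1 | $383.46 | $10.74 | $77.49 | $316.71
2 | $316.71 | $8.87 | $75.62 | $249.96
3 | $249.96 | $7.00 | $73.75 | $183.21
4 | $183.21 | $5.13 | $71.88 | $116.46
5 | $116.46 | $3.26 | $70.01 | $49.71
6 | $49.71 | $1.39 | $51.10 | $0.00

$51.10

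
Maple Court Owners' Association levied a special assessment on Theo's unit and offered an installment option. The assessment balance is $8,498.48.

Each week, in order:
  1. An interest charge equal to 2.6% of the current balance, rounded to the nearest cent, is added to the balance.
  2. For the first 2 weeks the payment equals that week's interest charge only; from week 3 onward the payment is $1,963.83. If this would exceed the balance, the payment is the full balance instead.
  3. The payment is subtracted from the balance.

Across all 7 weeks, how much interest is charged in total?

Week 1: $8,498.48 +$220.96 interest = $8,719.44; pay $220.96 → $8,498.48
Week 2: $8,498.48 +$220.96 interest = $8,719.44; pay $220.96 → $8,498.48
Week 3: $8,498.48 +$220.96 interest = $8,719.44; pay $1,963.83 → $6,755.61
Week 4: $6,755.61 +$175.65 interest = $6,931.26; pay $1,963.83 → $4,967.43
Week 5: $4,967.43 +$129.15 interest = $5,096.58; pay $1,963.83 → $3,132.75
Week 6: $3,132.75 +$81.45 interest = $3,214.20; pay $1,963.83 → $1,250.37
Week 7: $1,250.37 +$32.51 interest = $1,282.88; pay $1,282.88 → $0.00
Total interest: $220.96 + $220.96 + $220.96 + $175.65 + $129.15 + $81.45 + $32.51 = $1,081.64

$1,081.64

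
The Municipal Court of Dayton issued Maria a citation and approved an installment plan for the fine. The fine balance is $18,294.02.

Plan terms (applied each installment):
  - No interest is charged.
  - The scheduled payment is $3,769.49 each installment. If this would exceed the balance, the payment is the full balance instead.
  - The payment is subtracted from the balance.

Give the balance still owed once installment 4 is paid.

$3,216.06

Installment 1: opening $18,294.02; payment $3,769.49; balance $14,524.53
Installment 2: opening $14,524.53; payment $3,769.49; balance $10,755.04
Installment 3: opening $10,755.04; payment $3,769.49; balance $6,985.55
Installment 4: opening $6,985.55; payment $3,769.49; balance $3,216.06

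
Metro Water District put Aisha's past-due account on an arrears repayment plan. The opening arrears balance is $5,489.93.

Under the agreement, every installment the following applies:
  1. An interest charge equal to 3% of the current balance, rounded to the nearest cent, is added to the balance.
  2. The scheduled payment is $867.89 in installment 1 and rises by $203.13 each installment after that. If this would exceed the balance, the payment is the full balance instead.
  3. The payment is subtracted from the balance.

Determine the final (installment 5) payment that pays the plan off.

Installment 1: opening $5,489.93; interest $164.70 → $5,654.63; payment $867.89; balance $4,786.74
Installment 2: opening $4,786.74; interest $143.60 → $4,930.34; payment $1,071.02; balance $3,859.32
Installment 3: opening $3,859.32; interest $115.78 → $3,975.10; payment $1,274.15; balance $2,700.95
Installment 4: opening $2,700.95; interest $81.03 → $2,781.98; payment $1,477.28; balance $1,304.70
Installment 5: opening $1,304.70; interest $39.14 → $1,343.84; payment $1,343.84; balance $0.00

$1,343.84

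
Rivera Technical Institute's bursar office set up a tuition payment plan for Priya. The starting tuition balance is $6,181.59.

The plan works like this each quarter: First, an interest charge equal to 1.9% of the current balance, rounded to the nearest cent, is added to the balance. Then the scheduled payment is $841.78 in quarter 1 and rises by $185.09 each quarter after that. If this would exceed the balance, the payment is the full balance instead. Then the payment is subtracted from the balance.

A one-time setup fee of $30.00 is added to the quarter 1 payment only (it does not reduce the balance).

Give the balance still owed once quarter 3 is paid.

Quarter 1: $6,181.59 +$117.45 interest = $6,299.04; pay $841.78 (+ $30.00 fee) → $5,457.26
Quarter 2: $5,457.26 +$103.69 interest = $5,560.95; pay $1,026.87 → $4,534.08
Quarter 3: $4,534.08 +$86.15 interest = $4,620.23; pay $1,211.96 → $3,408.27

$3,408.27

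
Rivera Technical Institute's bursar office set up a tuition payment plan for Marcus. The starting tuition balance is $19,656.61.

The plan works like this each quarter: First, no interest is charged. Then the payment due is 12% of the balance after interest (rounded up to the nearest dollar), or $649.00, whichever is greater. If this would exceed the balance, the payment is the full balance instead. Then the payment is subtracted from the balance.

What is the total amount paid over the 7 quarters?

# | Opening | Payment | End bal
1 | $19,656.61 | $2,359.00 | $17,297.61
2 | $17,297.61 | $2,076.00 | $15,221.61
3 | $15,221.61 | $1,827.00 | $13,394.61
4 | $13,394.61 | $1,608.00 | $11,786.61
5 | $11,786.61 | $1,415.00 | $10,371.61
6 | $10,371.61 | $1,245.00 | $9,126.61
7 | $9,126.61 | $1,096.00 | $8,030.61
Total paid: $11,626.00

$11,626.00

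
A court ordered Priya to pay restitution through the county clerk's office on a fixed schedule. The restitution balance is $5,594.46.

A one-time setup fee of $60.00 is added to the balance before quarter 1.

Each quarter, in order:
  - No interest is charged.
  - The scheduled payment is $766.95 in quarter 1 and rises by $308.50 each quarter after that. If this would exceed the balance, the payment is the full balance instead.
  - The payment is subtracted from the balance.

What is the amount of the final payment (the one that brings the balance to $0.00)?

$735.66

Quarter 1: opening $5,654.46; payment $766.95; balance $4,887.51
Quarter 2: opening $4,887.51; payment $1,075.45; balance $3,812.06
Quarter 3: opening $3,812.06; payment $1,383.95; balance $2,428.11
Quarter 4: opening $2,428.11; payment $1,692.45; balance $735.66
Quarter 5: opening $735.66; payment $735.66; balance $0.00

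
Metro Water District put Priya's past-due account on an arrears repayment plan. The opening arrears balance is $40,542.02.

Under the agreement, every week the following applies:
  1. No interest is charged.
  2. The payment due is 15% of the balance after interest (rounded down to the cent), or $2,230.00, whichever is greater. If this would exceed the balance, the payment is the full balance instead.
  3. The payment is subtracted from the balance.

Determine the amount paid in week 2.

$5,169.10

# | Opening | Payment | End bal
1 | $40,542.02 | $6,081.30 | $34,460.72
2 | $34,460.72 | $5,169.10 | $29,291.62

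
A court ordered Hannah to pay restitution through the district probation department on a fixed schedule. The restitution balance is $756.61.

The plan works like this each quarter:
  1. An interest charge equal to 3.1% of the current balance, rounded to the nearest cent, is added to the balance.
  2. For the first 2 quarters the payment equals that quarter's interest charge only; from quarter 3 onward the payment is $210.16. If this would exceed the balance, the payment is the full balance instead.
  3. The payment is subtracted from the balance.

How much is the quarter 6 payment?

$184.50

# | Opening | Interest | Payment | End bal
1 | $756.61 | $23.45 | $23.45 | $756.61
2 | $756.61 | $23.45 | $23.45 | $756.61
3 | $756.61 | $23.45 | $210.16 | $569.90
4 | $569.90 | $17.67 | $210.16 | $377.41
5 | $377.41 | $11.70 | $210.16 | $178.95
6 | $178.95 | $5.55 | $184.50 | $0.00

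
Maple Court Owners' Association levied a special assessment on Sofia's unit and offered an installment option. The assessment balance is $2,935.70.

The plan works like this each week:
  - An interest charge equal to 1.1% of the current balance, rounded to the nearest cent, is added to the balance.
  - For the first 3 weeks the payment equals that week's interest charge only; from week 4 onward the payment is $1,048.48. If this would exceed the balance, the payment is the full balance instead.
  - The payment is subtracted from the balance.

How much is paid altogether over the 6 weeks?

# | Opening | Interest | Payment | End bal
1 | $2,935.70 | $32.29 | $32.29 | $2,935.70
2 | $2,935.70 | $32.29 | $32.29 | $2,935.70
3 | $2,935.70 | $32.29 | $32.29 | $2,935.70
4 | $2,935.70 | $32.29 | $1,048.48 | $1,919.51
5 | $1,919.51 | $21.11 | $1,048.48 | $892.14
6 | $892.14 | $9.81 | $901.95 | $0.00
Total paid: $3,095.78

$3,095.78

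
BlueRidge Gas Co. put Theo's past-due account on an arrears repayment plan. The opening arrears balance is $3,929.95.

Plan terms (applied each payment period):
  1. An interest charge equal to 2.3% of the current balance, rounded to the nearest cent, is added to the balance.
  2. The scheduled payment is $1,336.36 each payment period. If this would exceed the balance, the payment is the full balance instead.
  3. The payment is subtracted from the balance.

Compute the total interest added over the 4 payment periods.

# | Opening | Interest | Payment | End bal
1 | $3,929.95 | $90.39 | $1,336.36 | $2,683.98
2 | $2,683.98 | $61.73 | $1,336.36 | $1,409.35
3 | $1,409.35 | $32.42 | $1,336.36 | $105.41
4 | $105.41 | $2.42 | $107.83 | $0.00
Total interest: $90.39 + $61.73 + $32.42 + $2.42 = $186.96

$186.96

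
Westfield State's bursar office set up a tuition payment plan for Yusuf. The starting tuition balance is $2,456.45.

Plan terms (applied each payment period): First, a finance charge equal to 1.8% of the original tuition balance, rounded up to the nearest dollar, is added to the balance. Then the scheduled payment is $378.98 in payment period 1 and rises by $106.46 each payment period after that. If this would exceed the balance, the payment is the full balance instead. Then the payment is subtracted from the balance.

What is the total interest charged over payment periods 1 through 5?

$225.00

Payment period 1: $2,456.45 +$45.00 interest = $2,501.45; pay $378.98 → $2,122.47
Payment period 2: $2,122.47 +$45.00 interest = $2,167.47; pay $485.44 → $1,682.03
Payment period 3: $1,682.03 +$45.00 interest = $1,727.03; pay $591.90 → $1,135.13
Payment period 4: $1,135.13 +$45.00 interest = $1,180.13; pay $698.36 → $481.77
Payment period 5: $481.77 +$45.00 interest = $526.77; pay $526.77 → $0.00
Total interest: $45.00 + $45.00 + $45.00 + $45.00 + $45.00 = $225.00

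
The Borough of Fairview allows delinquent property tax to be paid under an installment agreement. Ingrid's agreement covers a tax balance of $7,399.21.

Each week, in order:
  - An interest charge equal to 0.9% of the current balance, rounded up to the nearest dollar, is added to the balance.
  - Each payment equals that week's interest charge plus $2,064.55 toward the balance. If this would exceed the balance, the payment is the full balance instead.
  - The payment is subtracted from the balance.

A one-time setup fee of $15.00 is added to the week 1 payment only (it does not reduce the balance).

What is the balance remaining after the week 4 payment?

# | Opening | Interest | Payment | Fee | End bal
1 | $7,399.21 | $67.00 | $2,131.55 | $15.00 | $5,334.66
2 | $5,334.66 | $49.00 | $2,113.55 | — | $3,270.11
3 | $3,270.11 | $30.00 | $2,094.55 | — | $1,205.56
4 | $1,205.56 | $11.00 | $1,216.56 | — | $0.00

$0.00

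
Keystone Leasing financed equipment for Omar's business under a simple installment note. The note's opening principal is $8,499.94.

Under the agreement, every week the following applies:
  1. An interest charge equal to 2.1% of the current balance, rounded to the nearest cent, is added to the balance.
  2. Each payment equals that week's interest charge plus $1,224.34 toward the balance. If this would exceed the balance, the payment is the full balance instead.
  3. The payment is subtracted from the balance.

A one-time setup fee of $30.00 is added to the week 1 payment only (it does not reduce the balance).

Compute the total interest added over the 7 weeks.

$709.56

Week 1: $8,499.94 +$178.50 interest = $8,678.44; pay $1,402.84 (+ $30.00 fee) → $7,275.60
Week 2: $7,275.60 +$152.79 interest = $7,428.39; pay $1,377.13 → $6,051.26
Week 3: $6,051.26 +$127.08 interest = $6,178.34; pay $1,351.42 → $4,826.92
Week 4: $4,826.92 +$101.37 interest = $4,928.29; pay $1,325.71 → $3,602.58
Week 5: $3,602.58 +$75.65 interest = $3,678.23; pay $1,299.99 → $2,378.24
Week 6: $2,378.24 +$49.94 interest = $2,428.18; pay $1,274.28 → $1,153.90
Week 7: $1,153.90 +$24.23 interest = $1,178.13; pay $1,178.13 → $0.00
Total interest: $178.50 + $152.79 + $127.08 + $101.37 + $75.65 + $49.94 + $24.23 = $709.56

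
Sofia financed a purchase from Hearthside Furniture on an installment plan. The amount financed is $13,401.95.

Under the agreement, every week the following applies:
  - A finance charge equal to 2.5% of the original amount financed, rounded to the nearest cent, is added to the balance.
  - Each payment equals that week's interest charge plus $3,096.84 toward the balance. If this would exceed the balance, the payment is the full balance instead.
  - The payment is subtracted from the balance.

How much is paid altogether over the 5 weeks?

$15,077.20

# | Opening | Interest | Payment | End bal
1 | $13,401.95 | $335.05 | $3,431.89 | $10,305.11
2 | $10,305.11 | $335.05 | $3,431.89 | $7,208.27
3 | $7,208.27 | $335.05 | $3,431.89 | $4,111.43
4 | $4,111.43 | $335.05 | $3,431.89 | $1,014.59
5 | $1,014.59 | $335.05 | $1,349.64 | $0.00
Total paid: $15,077.20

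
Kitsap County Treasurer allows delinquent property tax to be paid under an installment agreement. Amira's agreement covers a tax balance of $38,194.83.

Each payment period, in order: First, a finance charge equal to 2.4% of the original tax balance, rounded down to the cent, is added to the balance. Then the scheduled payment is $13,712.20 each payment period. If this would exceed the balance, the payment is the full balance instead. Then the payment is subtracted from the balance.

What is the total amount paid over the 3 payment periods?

$40,944.84

Payment period 1: $38,194.83 +$916.67 interest = $39,111.50; pay $13,712.20 → $25,399.30
Payment period 2: $25,399.30 +$916.67 interest = $26,315.97; pay $13,712.20 → $12,603.77
Payment period 3: $12,603.77 +$916.67 interest = $13,520.44; pay $13,520.44 → $0.00
Total paid: $40,944.84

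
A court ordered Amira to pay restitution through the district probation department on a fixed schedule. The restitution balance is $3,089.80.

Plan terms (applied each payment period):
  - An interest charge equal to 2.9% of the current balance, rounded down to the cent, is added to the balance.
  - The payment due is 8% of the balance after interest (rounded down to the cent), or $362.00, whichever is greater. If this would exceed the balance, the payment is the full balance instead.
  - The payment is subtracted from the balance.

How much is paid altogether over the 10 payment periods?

Payment period 1: opening $3,089.80; interest $89.60 → $3,179.40; payment $362.00; balance $2,817.40
Payment period 2: opening $2,817.40; interest $81.70 → $2,899.10; payment $362.00; balance $2,537.10
Payment period 3: opening $2,537.10; interest $73.57 → $2,610.67; payment $362.00; balance $2,248.67
Payment period 4: opening $2,248.67; interest $65.21 → $2,313.88; payment $362.00; balance $1,951.88
Payment period 5: opening $1,951.88; interest $56.60 → $2,008.48; payment $362.00; balance $1,646.48
Payment period 6: opening $1,646.48; interest $47.74 → $1,694.22; payment $362.00; balance $1,332.22
Payment period 7: opening $1,332.22; interest $38.63 → $1,370.85; payment $362.00; balance $1,008.85
Payment period 8: opening $1,008.85; interest $29.25 → $1,038.10; payment $362.00; balance $676.10
Payment period 9: opening $676.10; interest $19.60 → $695.70; payment $362.00; balance $333.70
Payment period 10: opening $333.70; interest $9.67 → $343.37; payment $343.37; balance $0.00
Total paid: $3,601.37

$3,601.37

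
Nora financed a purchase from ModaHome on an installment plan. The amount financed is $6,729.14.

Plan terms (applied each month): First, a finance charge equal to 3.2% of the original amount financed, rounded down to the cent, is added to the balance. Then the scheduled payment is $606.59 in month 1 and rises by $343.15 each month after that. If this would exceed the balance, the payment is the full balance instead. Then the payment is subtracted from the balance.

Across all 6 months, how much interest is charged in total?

$1,291.98

# | Opening | Interest | Payment | End bal
1 | $6,729.14 | $215.33 | $606.59 | $6,337.88
2 | $6,337.88 | $215.33 | $949.74 | $5,603.47
3 | $5,603.47 | $215.33 | $1,292.89 | $4,525.91
4 | $4,525.91 | $215.33 | $1,636.04 | $3,105.20
5 | $3,105.20 | $215.33 | $1,979.19 | $1,341.34
6 | $1,341.34 | $215.33 | $1,556.67 | $0.00
Total interest: $215.33 + $215.33 + $215.33 + $215.33 + $215.33 + $215.33 = $1,291.98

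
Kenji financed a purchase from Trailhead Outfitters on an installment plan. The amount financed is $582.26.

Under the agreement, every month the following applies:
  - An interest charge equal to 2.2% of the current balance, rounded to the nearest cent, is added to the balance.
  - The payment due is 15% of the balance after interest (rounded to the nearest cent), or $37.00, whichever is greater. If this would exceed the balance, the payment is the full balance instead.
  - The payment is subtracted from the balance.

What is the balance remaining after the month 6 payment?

# | Opening | Interest | Payment | End bal
1 | $582.26 | $12.81 | $89.26 | $505.81
2 | $505.81 | $11.13 | $77.54 | $439.40
3 | $439.40 | $9.67 | $67.36 | $381.71
4 | $381.71 | $8.40 | $58.52 | $331.59
5 | $331.59 | $7.29 | $50.83 | $288.05
6 | $288.05 | $6.34 | $44.16 | $250.23

$250.23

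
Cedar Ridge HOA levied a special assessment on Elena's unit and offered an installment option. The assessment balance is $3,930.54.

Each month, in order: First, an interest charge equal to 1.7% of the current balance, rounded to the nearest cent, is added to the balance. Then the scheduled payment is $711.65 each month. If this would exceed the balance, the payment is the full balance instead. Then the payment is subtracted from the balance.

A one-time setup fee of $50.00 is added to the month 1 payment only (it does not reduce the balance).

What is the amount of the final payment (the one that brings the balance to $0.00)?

$605.00

Month 1: opening $3,930.54; interest $66.82 → $3,997.36; payment $711.65 (+ $50.00 fee); balance $3,285.71
Month 2: opening $3,285.71; interest $55.86 → $3,341.57; payment $711.65; balance $2,629.92
Month 3: opening $2,629.92; interest $44.71 → $2,674.63; payment $711.65; balance $1,962.98
Month 4: opening $1,962.98; interest $33.37 → $1,996.35; payment $711.65; balance $1,284.70
Month 5: opening $1,284.70; interest $21.84 → $1,306.54; payment $711.65; balance $594.89
Month 6: opening $594.89; interest $10.11 → $605.00; payment $605.00; balance $0.00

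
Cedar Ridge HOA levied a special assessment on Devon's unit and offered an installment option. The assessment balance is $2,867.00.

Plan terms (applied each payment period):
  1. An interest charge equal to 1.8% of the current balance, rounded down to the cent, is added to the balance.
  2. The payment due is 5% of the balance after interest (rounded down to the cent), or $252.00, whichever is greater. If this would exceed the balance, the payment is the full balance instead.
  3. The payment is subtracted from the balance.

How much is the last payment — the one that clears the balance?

# | Opening | Interest | Payment | End bal
1 | $2,867.00 | $51.60 | $252.00 | $2,666.60
2 | $2,666.60 | $47.99 | $252.00 | $2,462.59
3 | $2,462.59 | $44.32 | $252.00 | $2,254.91
4 | $2,254.91 | $40.58 | $252.00 | $2,043.49
5 | $2,043.49 | $36.78 | $252.00 | $1,828.27
6 | $1,828.27 | $32.90 | $252.00 | $1,609.17
7 | $1,609.17 | $28.96 | $252.00 | $1,386.13
8 | $1,386.13 | $24.95 | $252.00 | $1,159.08
9 | $1,159.08 | $20.86 | $252.00 | $927.94
10 | $927.94 | $16.70 | $252.00 | $692.64
11 | $692.64 | $12.46 | $252.00 | $453.10
12 | $453.10 | $8.15 | $252.00 | $209.25
13 | $209.25 | $3.76 | $213.01 | $0.00

$213.01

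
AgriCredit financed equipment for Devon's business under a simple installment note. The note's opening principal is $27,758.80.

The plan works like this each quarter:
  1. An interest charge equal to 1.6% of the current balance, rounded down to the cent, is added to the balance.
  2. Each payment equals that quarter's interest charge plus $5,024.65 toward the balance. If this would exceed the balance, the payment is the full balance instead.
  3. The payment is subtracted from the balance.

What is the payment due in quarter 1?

Quarter 1: $27,758.80 +$444.14 interest = $28,202.94; pay $5,468.79 → $22,734.15

$5,468.79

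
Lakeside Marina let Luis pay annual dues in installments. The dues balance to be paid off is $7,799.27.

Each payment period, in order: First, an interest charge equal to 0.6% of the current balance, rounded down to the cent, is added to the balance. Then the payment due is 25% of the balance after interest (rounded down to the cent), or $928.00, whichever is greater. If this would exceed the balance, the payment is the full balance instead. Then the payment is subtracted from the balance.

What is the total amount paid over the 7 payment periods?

Payment period 1: $7,799.27 +$46.79 interest = $7,846.06; pay $1,961.51 → $5,884.55
Payment period 2: $5,884.55 +$35.30 interest = $5,919.85; pay $1,479.96 → $4,439.89
Payment period 3: $4,439.89 +$26.63 interest = $4,466.52; pay $1,116.63 → $3,349.89
Payment period 4: $3,349.89 +$20.09 interest = $3,369.98; pay $928.00 → $2,441.98
Payment period 5: $2,441.98 +$14.65 interest = $2,456.63; pay $928.00 → $1,528.63
Payment period 6: $1,528.63 +$9.17 interest = $1,537.80; pay $928.00 → $609.80
Payment period 7: $609.80 +$3.65 interest = $613.45; pay $613.45 → $0.00
Total paid: $7,955.55

$7,955.55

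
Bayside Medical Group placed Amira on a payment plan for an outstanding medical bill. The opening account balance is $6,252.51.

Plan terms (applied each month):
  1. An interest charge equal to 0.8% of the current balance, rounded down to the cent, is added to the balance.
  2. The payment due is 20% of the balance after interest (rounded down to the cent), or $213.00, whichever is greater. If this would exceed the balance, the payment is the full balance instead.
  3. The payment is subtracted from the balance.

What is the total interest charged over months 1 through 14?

$240.51

Month 1: opening $6,252.51; interest $50.02 → $6,302.53; payment $1,260.50; balance $5,042.03
Month 2: opening $5,042.03; interest $40.33 → $5,082.36; payment $1,016.47; balance $4,065.89
Month 3: opening $4,065.89; interest $32.52 → $4,098.41; payment $819.68; balance $3,278.73
Month 4: opening $3,278.73; interest $26.22 → $3,304.95; payment $660.99; balance $2,643.96
Month 5: opening $2,643.96; interest $21.15 → $2,665.11; payment $533.02; balance $2,132.09
Month 6: opening $2,132.09; interest $17.05 → $2,149.14; payment $429.82; balance $1,719.32
Month 7: opening $1,719.32; interest $13.75 → $1,733.07; payment $346.61; balance $1,386.46
Month 8: opening $1,386.46; interest $11.09 → $1,397.55; payment $279.51; balance $1,118.04
Month 9: opening $1,118.04; interest $8.94 → $1,126.98; payment $225.39; balance $901.59
Month 10: opening $901.59; interest $7.21 → $908.80; payment $213.00; balance $695.80
Month 11: opening $695.80; interest $5.56 → $701.36; payment $213.00; balance $488.36
Month 12: opening $488.36; interest $3.90 → $492.26; payment $213.00; balance $279.26
Month 13: opening $279.26; interest $2.23 → $281.49; payment $213.00; balance $68.49
Month 14: opening $68.49; interest $0.54 → $69.03; payment $69.03; balance $0.00
Total interest: $50.02 + $40.33 + $32.52 + $26.22 + $21.15 + $17.05 + $13.75 + $11.09 + $8.94 + $7.21 + $5.56 + $3.90 + $2.23 + $0.54 = $240.51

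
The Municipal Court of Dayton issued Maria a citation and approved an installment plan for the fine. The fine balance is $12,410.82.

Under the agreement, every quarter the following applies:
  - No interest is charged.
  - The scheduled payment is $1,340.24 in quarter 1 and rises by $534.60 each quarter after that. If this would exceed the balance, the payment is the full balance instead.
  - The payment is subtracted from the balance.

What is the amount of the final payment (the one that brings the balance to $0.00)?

$363.62

Quarter 1: opening $12,410.82; payment $1,340.24; balance $11,070.58
Quarter 2: opening $11,070.58; payment $1,874.84; balance $9,195.74
Quarter 3: opening $9,195.74; payment $2,409.44; balance $6,786.30
Quarter 4: opening $6,786.30; payment $2,944.04; balance $3,842.26
Quarter 5: opening $3,842.26; payment $3,478.64; balance $363.62
Quarter 6: opening $363.62; payment $363.62; balance $0.00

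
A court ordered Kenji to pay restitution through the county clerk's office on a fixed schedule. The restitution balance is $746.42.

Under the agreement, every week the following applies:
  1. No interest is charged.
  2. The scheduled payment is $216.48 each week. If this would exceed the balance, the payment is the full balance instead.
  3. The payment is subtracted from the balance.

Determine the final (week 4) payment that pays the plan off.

$96.98

# | Opening | Payment | End bal
1 | $746.42 | $216.48 | $529.94
2 | $529.94 | $216.48 | $313.46
3 | $313.46 | $216.48 | $96.98
4 | $96.98 | $96.98 | $0.00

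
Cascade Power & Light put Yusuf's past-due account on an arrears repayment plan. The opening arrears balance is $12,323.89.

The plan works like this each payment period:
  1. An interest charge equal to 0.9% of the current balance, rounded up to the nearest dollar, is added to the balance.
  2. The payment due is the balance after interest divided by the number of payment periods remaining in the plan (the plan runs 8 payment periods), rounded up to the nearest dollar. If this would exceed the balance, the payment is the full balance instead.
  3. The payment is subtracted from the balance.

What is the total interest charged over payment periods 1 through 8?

$513.00

Payment period 1: opening $12,323.89; interest $111.00 → $12,434.89; payment $1,555.00; balance $10,879.89
Payment period 2: opening $10,879.89; interest $98.00 → $10,977.89; payment $1,569.00; balance $9,408.89
Payment period 3: opening $9,408.89; interest $85.00 → $9,493.89; payment $1,583.00; balance $7,910.89
Payment period 4: opening $7,910.89; interest $72.00 → $7,982.89; payment $1,597.00; balance $6,385.89
Payment period 5: opening $6,385.89; interest $58.00 → $6,443.89; payment $1,611.00; balance $4,832.89
Payment period 6: opening $4,832.89; interest $44.00 → $4,876.89; payment $1,626.00; balance $3,250.89
Payment period 7: opening $3,250.89; interest $30.00 → $3,280.89; payment $1,641.00; balance $1,639.89
Payment period 8: opening $1,639.89; interest $15.00 → $1,654.89; payment $1,654.89; balance $0.00
Total interest: $111.00 + $98.00 + $85.00 + $72.00 + $58.00 + $44.00 + $30.00 + $15.00 = $513.00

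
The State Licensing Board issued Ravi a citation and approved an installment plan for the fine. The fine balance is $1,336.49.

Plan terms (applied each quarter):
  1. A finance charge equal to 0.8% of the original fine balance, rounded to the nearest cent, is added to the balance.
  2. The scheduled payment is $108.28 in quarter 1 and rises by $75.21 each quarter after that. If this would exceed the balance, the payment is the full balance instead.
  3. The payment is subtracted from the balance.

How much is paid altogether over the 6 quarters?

Quarter 1: $1,336.49 +$10.69 interest = $1,347.18; pay $108.28 → $1,238.90
Quarter 2: $1,238.90 +$10.69 interest = $1,249.59; pay $183.49 → $1,066.10
Quarter 3: $1,066.10 +$10.69 interest = $1,076.79; pay $258.70 → $818.09
Quarter 4: $818.09 +$10.69 interest = $828.78; pay $333.91 → $494.87
Quarter 5: $494.87 +$10.69 interest = $505.56; pay $409.12 → $96.44
Quarter 6: $96.44 +$10.69 interest = $107.13; pay $107.13 → $0.00
Total paid: $1,400.63

$1,400.63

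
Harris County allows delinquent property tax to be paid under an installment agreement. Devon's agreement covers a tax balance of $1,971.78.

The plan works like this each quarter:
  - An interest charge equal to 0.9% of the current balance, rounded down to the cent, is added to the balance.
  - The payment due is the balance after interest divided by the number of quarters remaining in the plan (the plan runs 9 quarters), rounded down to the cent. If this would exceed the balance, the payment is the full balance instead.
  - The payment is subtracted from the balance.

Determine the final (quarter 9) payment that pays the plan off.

$237.48

Quarter 1: $1,971.78 +$17.74 interest = $1,989.52; pay $221.05 → $1,768.47
Quarter 2: $1,768.47 +$15.91 interest = $1,784.38; pay $223.04 → $1,561.34
Quarter 3: $1,561.34 +$14.05 interest = $1,575.39; pay $225.05 → $1,350.34
Quarter 4: $1,350.34 +$12.15 interest = $1,362.49; pay $227.08 → $1,135.41
Quarter 5: $1,135.41 +$10.21 interest = $1,145.62; pay $229.12 → $916.50
Quarter 6: $916.50 +$8.24 interest = $924.74; pay $231.18 → $693.56
Quarter 7: $693.56 +$6.24 interest = $699.80; pay $233.26 → $466.54
Quarter 8: $466.54 +$4.19 interest = $470.73; pay $235.36 → $235.37
Quarter 9: $235.37 +$2.11 interest = $237.48; pay $237.48 → $0.00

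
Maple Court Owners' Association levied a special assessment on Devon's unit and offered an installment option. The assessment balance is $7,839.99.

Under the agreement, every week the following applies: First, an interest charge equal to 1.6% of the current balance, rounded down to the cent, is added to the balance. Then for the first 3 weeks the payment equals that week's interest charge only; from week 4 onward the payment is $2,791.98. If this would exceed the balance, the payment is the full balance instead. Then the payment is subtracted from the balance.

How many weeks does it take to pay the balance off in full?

6

Week 1: $7,839.99 +$125.43 interest = $7,965.42; pay $125.43 → $7,839.99
Week 2: $7,839.99 +$125.43 interest = $7,965.42; pay $125.43 → $7,839.99
Week 3: $7,839.99 +$125.43 interest = $7,965.42; pay $125.43 → $7,839.99
Week 4: $7,839.99 +$125.43 interest = $7,965.42; pay $2,791.98 → $5,173.44
Week 5: $5,173.44 +$82.77 interest = $5,256.21; pay $2,791.98 → $2,464.23
Week 6: $2,464.23 +$39.42 interest = $2,503.65; pay $2,503.65 → $0.00
Balance reaches $0.00 in week 6.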